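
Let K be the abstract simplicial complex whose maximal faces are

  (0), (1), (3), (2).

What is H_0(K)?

H_0 = Z^4.

Order the vertices as 0 < 1 < 2 < 3. Listing each simplex with vertices in this order, K has dimension 0 with simplices:

  0-simplices (4): [0], [1], [2], [3]

Hence C_0 ≅ Z^4.

Reading off H_k = ker ∂_k / im ∂_{k+1}:

  H_0: rank C_0 − rank ∂_1 = 4 − 0 = 4, and there is no ∂_1, so H_0 ≅ Z^4.

(K is a triangulation of a set of 4 points.)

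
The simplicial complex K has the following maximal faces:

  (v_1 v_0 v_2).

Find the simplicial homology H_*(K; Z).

H_0 = Z,  H_1 = 0,  H_2 = 0.

Fix the vertex order v_0 < v_1 < v_2 and write every simplex with vertices in increasing order. Then dim K = 2 and the simplices of K are:

  0-simplices (3): [v_0], [v_1], [v_2]
  1-simplices (3): [v_0,v_1], [v_0,v_2], [v_1,v_2]
  2-simplices (1): [v_0,v_1,v_2]

so the chain groups are C_0 ≅ Z^3, C_1 ≅ Z^3, C_2 ≅ Z^1.

The boundary map ∂_1: C_1 → C_0 is given by ∂[p,q] = [q] − [p]. For instance
  ∂[v_0,v_2] = [v_2] − [v_0].
As a 3×3 matrix over Z this has rank 2, with invariant factors (1,1).

∂_2: C_2 → C_1 acts by ∂[p,q,r] = [q,r] − [p,r] + [p,q]. For instance
  ∂[v_0,v_1,v_2] = [v_1,v_2] − [v_0,v_2] + [v_0,v_1].
This gives a 3×1 integer matrix of rank 1; reducing to Smith normal form yields diagonal entries (1).

Now H_k = ker ∂_k / im ∂_{k+1}, so:

  H_0: rank C_0 − rank ∂_1 = 3 − 2 = 1, and the invariant factors of ∂_1 are all 1, so H_0 = Z.
  H_1: rank ker ∂_1 − rank ∂_2 = (3 − 2) − 1 = 0, and the invariant factors of ∂_2 are all 1, so H_1 = 0.
  H_2: rank ker ∂_2 − rank ∂_3 = (1 − 1) − 0 = 0, and there is no ∂_3, so H_2 = 0.

(K is a triangulation of the 2-simplex.)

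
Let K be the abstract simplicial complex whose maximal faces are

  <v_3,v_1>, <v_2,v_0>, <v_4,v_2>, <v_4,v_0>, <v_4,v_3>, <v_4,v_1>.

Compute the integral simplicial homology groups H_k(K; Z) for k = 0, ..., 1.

H_0 ≅ Z,  H_1 ≅ Z^2.

We work with the vertex ordering v_0 < v_1 < v_2 < v_3 < v_4. The simplices of K, each written with vertices in increasing order, are:

  0-simplices (5): [v_0], [v_1], [v_2], [v_3], [v_4]
  1-simplices (6): [v_0,v_2], [v_0,v_4], [v_1,v_3], [v_1,v_4], [v_2,v_4], [v_3,v_4]

so the chain groups are C_0 ≅ Z^5, C_1 ≅ Z^6.

The boundary map ∂_1: C_1 → C_0 sends each edge [p,q] (with p < q) to q − p. For instance
  ∂[v_0,v_2] = [v_2] − [v_0].
The resulting 5×6 matrix has rank 4, and its Smith normal form has invariant factors (1,1,1,1).

Computing H_k = (kernel of ∂_k) / (image of ∂_{k+1}):

  H_0: rank C_0 − rank ∂_1 = 5 − 4 = 1, and the invariant factors of ∂_1 are all 1, so H_0 = Z.
  H_1: rank ker ∂_1 − rank ∂_2 = (6 − 4) − 0 = 2, and there is no ∂_2, so H_1 = Z^2.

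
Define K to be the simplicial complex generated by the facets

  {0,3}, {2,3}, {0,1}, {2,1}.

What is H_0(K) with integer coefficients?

H_0 = Z.

Fix the vertex order 0 < 1 < 2 < 3 and write every simplex with vertices in increasing order. Then dim K = 1 and the simplices of K are:

  0-simplices (4): [0], [1], [2], [3]
  1-simplices (4): [0,1], [0,3], [1,2], [2,3]

Hence C_0 ≅ Z^4, C_1 ≅ Z^4.

The boundary map ∂_1: C_1 → C_0 is given by ∂[p,q] = [q] − [p].
The 4×4 boundary matrix has rank 3 and Smith normal form diag(1,1,1).

From H_k ≅ ker(∂_k) / im(∂_{k+1}) we obtain:

  H_0: rank C_0 − rank ∂_1 = 4 − 3 = 1, and the invariant factors of ∂_1 are all 1, so H_0 = Z.

(K is a triangulation of the circle S^1.)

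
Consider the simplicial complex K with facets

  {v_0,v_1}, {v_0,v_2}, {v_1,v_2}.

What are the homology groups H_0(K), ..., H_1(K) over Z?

H_0 ≅ Z,  H_1 ≅ Z.

Take the total order v_0 < v_1 < v_2 on the vertex set. Then K (dimension 1) consists of the simplices:

  0-simplices (3): [v_0], [v_1], [v_2]
  1-simplices (3): [v_0,v_1], [v_0,v_2], [v_1,v_2]

so the chain groups are C_0 ≅ Z^3, C_1 ≅ Z^3.

∂_1: C_1 → C_0 sends each edge [p,q] (with p < q) to q − p. For instance
  ∂[v_1,v_2] = [v_2] − [v_1].
This gives a 3×3 integer matrix of rank 2; reducing to Smith normal form yields diagonal entries (1,1).

Computing H_k = (kernel of ∂_k) / (image of ∂_{k+1}):

  H_0: rank C_0 − rank ∂_1 = 3 − 2 = 1, and the invariant factors of ∂_1 are all 1, so H_0 ≅ Z.
  H_1: rank ker ∂_1 − rank ∂_2 = (3 − 2) − 0 = 1, and there is no ∂_2, so H_1 ≅ Z.

As a check, the Euler characteristic is 3 − 3 = 0, which agrees with 1 − 1 = 0.
(K is a triangulation of the circle S^1.)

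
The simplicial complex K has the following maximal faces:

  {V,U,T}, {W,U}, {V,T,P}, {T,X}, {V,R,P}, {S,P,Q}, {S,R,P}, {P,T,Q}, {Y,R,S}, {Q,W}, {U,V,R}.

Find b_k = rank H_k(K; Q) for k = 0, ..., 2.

We work with the vertex ordering P < Q < R < S < T < U < V < W < X < Y. The simplices of K, each written with vertices in increasing order, are:

  0-simplices (10): P, Q, R, S, T, U, V, W, X, Y
  1-simplices (18): PQ, PR, PS, PT, PV, QS, QT, QW, RS, RU, RV, RY, SY, TU, TV, TX, UV, UW
  2-simplices (8): PQS, PQT, PRS, PRV, PTV, RSY, RUV, TUV

giving chain groups C_0 ≅ Z^10, C_1 ≅ Z^18, C_2 ≅ Z^8.

The boundary map ∂_1: C_1 → C_0 sends each edge [p,q] (with p < q) to q − p. For instance
  ∂PV = V − P.
As a 10×18 matrix over Z this has rank 9, with invariant factors (1,1,1,1,1,1,1,1,1).

∂_2: C_2 → C_1 acts by ∂[p,q,r] = [q,r] − [p,r] + [p,q]. For instance
  ∂PTV = TV − PV + PT,
  ∂RUV = UV − RV + RU.
The resulting 18×8 matrix has rank 8, and its Smith normal form has invariant factors (1,1,1,1,1,1,1,1).

Reading off H_k = ker ∂_k / im ∂_{k+1}:

  H_0: rank C_0 − rank ∂_1 = 10 − 9 = 1, and the invariant factors of ∂_1 are all 1, so H_0 ≅ Z.
  H_1: rank ker ∂_1 − rank ∂_2 = (18 − 9) − 8 = 1, and the invariant factors of ∂_2 are all 1, so H_1 ≅ Z.
  H_2: rank ker ∂_2 − rank ∂_3 = (8 − 8) − 0 = 0, and there is no ∂_3, so H_2 ≅ 0.

Hence the Betti numbers are b_0 = 1, b_1 = 1, b_2 = 0.

b_0 = 1, b_1 = 1, b_2 = 0.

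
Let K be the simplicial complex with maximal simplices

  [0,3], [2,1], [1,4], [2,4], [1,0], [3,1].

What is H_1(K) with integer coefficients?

Fix the vertex order 0 < 1 < 2 < 3 < 4 and write every simplex with vertices in increasing order. Then dim K = 1 and the simplices of K are:

  0-simplices (5): [0], [1], [2], [3], [4]
  1-simplices (6): [0,1], [0,3], [1,2], [1,3], [1,4], [2,4]

Hence C_0 ≅ Z^5, C_1 ≅ Z^6.

The boundary map ∂_1: C_1 → C_0 is given by ∂[p,q] = [q] − [p]. For instance
  ∂[0,1] = [1] − [0].
The resulting 5×6 matrix has rank 4, and its Smith normal form has invariant factors (1,1,1,1).

From H_k ≅ ker(∂_k) / im(∂_{k+1}) we obtain:

  H_1: rank ker ∂_1 − rank ∂_2 = (6 − 4) − 0 = 2, and there is no ∂_2, so H_1 ≅ Z^2.

H_1 ≅ Z^2.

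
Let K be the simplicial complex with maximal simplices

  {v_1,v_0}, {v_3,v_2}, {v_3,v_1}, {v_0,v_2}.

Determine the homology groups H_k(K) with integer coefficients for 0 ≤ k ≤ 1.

H_0 = Z,  H_1 = Z.

K has 4 vertices, 4 edges.
rank ∂_0 = 0, rank ∂_1 = 3 ⇒ b_0 = 4 − 0 − 3 = 1; all invariant factors of ∂_1 are 1 so no torsion. So H_0 ≅ Z.
rank ∂_1 = 3, rank ∂_2 = 0 ⇒ b_1 = 4 − 3 − 0 = 1. So H_1 ≅ Z.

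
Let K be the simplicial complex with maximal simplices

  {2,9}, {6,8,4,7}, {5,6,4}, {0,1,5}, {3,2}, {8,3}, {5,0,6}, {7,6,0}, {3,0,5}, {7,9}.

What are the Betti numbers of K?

Fix the vertex order 0 < 1 < 2 < 3 < 4 < 5 < 6 < 7 < 8 < 9 and write every simplex with vertices in increasing order. Then dim K = 3 and the simplices of K are:

  0-simplices (10): [0], [1], [2], [3], [4], [5], [6], [7], [8], [9]
  1-simplices (19): [0,1], [0,3], [0,5], [0,6], [0,7], [1,5], [2,3], [2,9], [3,5], [3,8], [4,5], [4,6], [4,7], [4,8], [5,6], [6,7], [6,8], [7,8], [7,9]
  2-simplices (9): [0,1,5], [0,3,5], [0,5,6], [0,6,7], [4,5,6], [4,6,7], [4,6,8], [4,7,8], [6,7,8]
  3-simplices (1): [4,6,7,8]

Hence C_0 ≅ Z^10, C_1 ≅ Z^19, C_2 ≅ Z^9, C_3 ≅ Z^1.

∂_1: C_1 → C_0 maps an edge to its endpoints' difference, ∂[p,q] = q − p. For instance
  ∂[2,9] = [9] − [2].
As a 10×19 matrix over Z this has rank 9, with invariant factors (1,1,1,1,1,1,1,1,1).

Boundary ∂_2: C_2 → C_1 sends each 2-simplex [p,q,r] to [q,r] − [p,r] + [p,q]. For instance
  ∂[4,6,7] = [6,7] − [4,7] + [4,6],
  ∂[0,5,6] = [5,6] − [0,6] + [0,5].
This gives a 19×9 integer matrix of rank 8; reducing to Smith normal form yields diagonal entries (1,1,1,1,1,1,1,1).

The boundary map ∂_3: C_3 → C_2 sends each 3-simplex σ to the alternating sum Σ_i (−1)^i (σ with its i-th vertex removed). For instance
  ∂[4,6,7,8] = [6,7,8] − [4,7,8] + [4,6,8] − [4,6,7].
This gives a 9×1 integer matrix of rank 1; reducing to Smith normal form yields diagonal entries (1).

From H_k ≅ ker(∂_k) / im(∂_{k+1}) we obtain:

  H_0: rank C_0 − rank ∂_1 = 10 − 9 = 1, and the invariant factors of ∂_1 are all 1, so H_0 ≅ Z.
  H_1: rank ker ∂_1 − rank ∂_2 = (19 − 9) − 8 = 2, and the invariant factors of ∂_2 are all 1, so H_1 ≅ Z^2.
  H_2: rank ker ∂_2 − rank ∂_3 = (9 − 8) − 1 = 0, and the invariant factors of ∂_3 are all 1, so H_2 ≅ 0.
  H_3: rank ker ∂_3 − rank ∂_4 = (1 − 1) − 0 = 0, and there is no ∂_4, so H_3 ≅ 0.

As a check, the Euler characteristic is 10 − 19 + 9 − 1 = -1, which agrees with 1 − 2 + 0 − 0 = -1.

Hence the Betti numbers are b_0 = 1, b_1 = 2, b_2 = 0, b_3 = 0.

b_0 = 1, b_1 = 2, b_2 = 0, b_3 = 0.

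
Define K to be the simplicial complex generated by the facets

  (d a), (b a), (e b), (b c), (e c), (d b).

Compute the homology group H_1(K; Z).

H_1 = Z^2.

Order the vertices as a < b < c < d < e. Listing each simplex with vertices in this order, K has dimension 1 with simplices:

  0-simplices (5): a, b, c, d, e
  1-simplices (6): ab, ad, bc, bd, be, ce

giving chain groups C_0 ≅ Z^5, C_1 ≅ Z^6.

∂_1: C_1 → C_0 sends each edge [p,q] (with p < q) to q − p. For instance
  ∂ab = b − a.
As a 5×6 matrix over Z this has rank 4, with invariant factors (1,1,1,1).

Computing H_k = (kernel of ∂_k) / (image of ∂_{k+1}):

  H_1: rank ker ∂_1 − rank ∂_2 = (6 − 4) − 0 = 2, and there is no ∂_2, so H_1 ≅ Z^2.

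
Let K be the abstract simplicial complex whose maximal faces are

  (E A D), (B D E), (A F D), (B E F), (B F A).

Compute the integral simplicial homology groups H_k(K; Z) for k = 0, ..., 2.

H_0 = Z,  H_1 = Z,  H_2 = 0.

Order the vertices as A < B < D < E < F. Listing each simplex with vertices in this order, K has dimension 2 with simplices:

  0-simplices (5): A, B, D, E, F
  1-simplices (10): AB, AD, AE, AF, BD, BE, BF, DE, DF, EF
  2-simplices (5): ABF, ADE, ADF, BDE, BEF

Hence C_0 ≅ Z^5, C_1 ≅ Z^10, C_2 ≅ Z^5.

The boundary map ∂_1: C_1 → C_0 sends each edge [p,q] (with p < q) to q − p.
This gives a 5×10 integer matrix of rank 4; reducing to Smith normal form yields diagonal entries (1,1,1,1).

∂_2: C_2 → C_1 sends each 2-simplex [p,q,r] to [q,r] − [p,r] + [p,q]. For instance
  ∂ABF = BF − AF + AB,
  ∂BDE = DE − BE + BD.
The resulting 10×5 matrix has rank 5, and its Smith normal form has invariant factors (1,1,1,1,1).

Computing H_k = (kernel of ∂_k) / (image of ∂_{k+1}):

  H_0: rank C_0 − rank ∂_1 = 5 − 4 = 1, and the invariant factors of ∂_1 are all 1, so H_0 ≅ Z.
  H_1: rank ker ∂_1 − rank ∂_2 = (10 − 4) − 5 = 1, and the invariant factors of ∂_2 are all 1, so H_1 ≅ Z.
  H_2: rank ker ∂_2 − rank ∂_3 = (5 − 5) − 0 = 0, and there is no ∂_3, so H_2 ≅ 0.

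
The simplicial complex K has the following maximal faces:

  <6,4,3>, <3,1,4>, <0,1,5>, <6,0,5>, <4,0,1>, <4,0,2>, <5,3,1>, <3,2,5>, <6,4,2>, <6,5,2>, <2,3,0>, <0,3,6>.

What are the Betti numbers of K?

Take the total order 0 < 1 < 2 < 3 < 4 < 5 < 6 on the vertex set. Then K (dimension 2) consists of the simplices:

  0-simplices (7): [0], [1], [2], [3], [4], [5], [6]
  1-simplices (18): [0,1], [0,2], [0,3], [0,4], [0,5], [0,6], [1,3], [1,4], [1,5], [2,3], [2,4], [2,5], [2,6], [3,4], [3,5], [3,6], [4,6], [5,6]
  2-simplices (12): [0,1,4], [0,1,5], [0,2,3], [0,2,4], [0,3,6], [0,5,6], [1,3,4], [1,3,5], [2,3,5], [2,4,6], [2,5,6], [3,4,6]

giving chain groups C_0 ≅ Z^7, C_1 ≅ Z^18, C_2 ≅ Z^12.

Boundary ∂_1: C_1 → C_0 sends each edge [p,q] (with p < q) to q − p. For instance
  ∂[2,6] = [6] − [2].
The 7×18 boundary matrix has rank 6 and Smith normal form diag(1,1,1,1,1,1).

∂_2: C_2 → C_1 maps a triangle to the signed sum of its edges. For instance
  ∂[2,3,5] = [3,5] − [2,5] + [2,3],
  ∂[0,2,3] = [2,3] − [0,3] + [0,2].
The resulting 18×12 matrix has rank 12, and its Smith normal form has invariant factors (1,1,1,1,1,1,1,1,1,1,1,2).

From H_k ≅ ker(∂_k) / im(∂_{k+1}) we obtain:

  H_0: rank C_0 − rank ∂_1 = 7 − 6 = 1, and the invariant factors of ∂_1 are all 1, so H_0 = Z.
  H_1: rank ker ∂_1 − rank ∂_2 = (18 − 6) − 12 = 0, and ∂_2 has invariant factor 2 > 1, so H_1 = Z/2.
  H_2: rank ker ∂_2 − rank ∂_3 = (12 − 12) − 0 = 0, and there is no ∂_3, so H_2 = 0.

Hence the Betti numbers are b_0 = 1, b_1 = 0, b_2 = 0.

b_0 = 1, b_1 = 0, b_2 = 0.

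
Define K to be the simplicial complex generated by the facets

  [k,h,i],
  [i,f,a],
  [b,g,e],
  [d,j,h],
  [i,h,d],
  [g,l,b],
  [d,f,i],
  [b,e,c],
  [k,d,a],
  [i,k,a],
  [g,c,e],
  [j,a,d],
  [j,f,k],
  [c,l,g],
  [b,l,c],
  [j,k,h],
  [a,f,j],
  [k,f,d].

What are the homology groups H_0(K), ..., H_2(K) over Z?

H_0 = Z^2,  H_1 = Z/2,  H_2 = Z.

Take the total order a < b < c < d < e < f < g < h < i < j < k < l on the vertex set. Then K (dimension 2) consists of the simplices:

  0-simplices (12): a, b, c, d, e, f, g, h, i, j, k, l
  1-simplices (27): ad, af, ai, aj, ak, bc, be, bg, bl, ce, cg, cl, df, dh, di, dj, dk, eg, fi, fj, fk, gl, hi, hj, hk, ik, jk
  2-simplices (18): adj, adk, afi, afj, aik, bce, bcl, beg, bgl, ceg, cgl, dfi, dfk, dhi, dhj, fjk, hik, hjk

so the chain groups are C_0 ≅ Z^12, C_1 ≅ Z^27, C_2 ≅ Z^18.

∂_1: C_1 → C_0 maps an edge to its endpoints' difference, ∂[p,q] = q − p. For instance
  ∂eg = g − e.
The resulting 12×27 matrix has rank 10, and its Smith normal form has invariant factors (1,1,1,1,1,1,1,1,1,1).

The boundary map ∂_2: C_2 → C_1 acts by ∂[p,q,r] = [q,r] − [p,r] + [p,q]. For instance
  ∂adk = dk − ak + ad,
  ∂hjk = jk − hk + hj.
As a 27×18 matrix over Z this has rank 17, with invariant factors (1,1,1,1,1,1,1,1,1,1,1,1,1,1,1,1,2).

Reading off H_k = ker ∂_k / im ∂_{k+1}:

  H_0: rank C_0 − rank ∂_1 = 12 − 10 = 2, and the invariant factors of ∂_1 are all 1, so H_0 ≅ Z^2.
  H_1: rank ker ∂_1 − rank ∂_2 = (27 − 10) − 17 = 0, and ∂_2 has invariant factor 2 > 1, so H_1 ≅ Z/2.
  H_2: rank ker ∂_2 − rank ∂_3 = (18 − 17) − 0 = 1, and there is no ∂_3, so H_2 ≅ Z.

As a check, the Euler characteristic is 12 − 27 + 18 = 3, which agrees with 2 − 0 + 1 = 3.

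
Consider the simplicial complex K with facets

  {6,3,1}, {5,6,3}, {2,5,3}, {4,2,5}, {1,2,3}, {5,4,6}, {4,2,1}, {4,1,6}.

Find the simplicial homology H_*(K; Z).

H_0 ≅ Z,  H_1 = 0,  H_2 ≅ Z.

Order the vertices as 1 < 2 < 3 < 4 < 5 < 6. Listing each simplex with vertices in this order, K has dimension 2 with simplices:

  0-simplices (6): [1], [2], [3], [4], [5], [6]
  1-simplices (12): [1,2], [1,3], [1,4], [1,6], [2,3], [2,4], [2,5], [3,5], [3,6], [4,5], [4,6], [5,6]
  2-simplices (8): [1,2,3], [1,2,4], [1,3,6], [1,4,6], [2,3,5], [2,4,5], [3,5,6], [4,5,6]

Hence C_0 ≅ Z^6, C_1 ≅ Z^12, C_2 ≅ Z^8.

∂_1: C_1 → C_0 maps an edge to its endpoints' difference, ∂[p,q] = q − p. For instance
  ∂[2,3] = [3] − [2].
The 6×12 boundary matrix has rank 5 and Smith normal form diag(1,1,1,1,1).

∂_2: C_2 → C_1 maps a triangle to the signed sum of its edges. For instance
  ∂[4,5,6] = [5,6] − [4,6] + [4,5],
  ∂[1,2,3] = [2,3] − [1,3] + [1,2].
This gives a 12×8 integer matrix of rank 7; reducing to Smith normal form yields diagonal entries (1,1,1,1,1,1,1).

Computing H_k = (kernel of ∂_k) / (image of ∂_{k+1}):

  H_0: rank C_0 − rank ∂_1 = 6 − 5 = 1, and the invariant factors of ∂_1 are all 1, so H_0 ≅ Z.
  H_1: rank ker ∂_1 − rank ∂_2 = (12 − 5) − 7 = 0, and the invariant factors of ∂_2 are all 1, so H_1 ≅ 0.
  H_2: rank ker ∂_2 − rank ∂_3 = (8 − 7) − 0 = 1, and there is no ∂_3, so H_2 ≅ Z.

As a check, the Euler characteristic is 6 − 12 + 8 = 2, which agrees with 1 − 0 + 1 = 2.
(K is a triangulation of the 2-sphere S^2.)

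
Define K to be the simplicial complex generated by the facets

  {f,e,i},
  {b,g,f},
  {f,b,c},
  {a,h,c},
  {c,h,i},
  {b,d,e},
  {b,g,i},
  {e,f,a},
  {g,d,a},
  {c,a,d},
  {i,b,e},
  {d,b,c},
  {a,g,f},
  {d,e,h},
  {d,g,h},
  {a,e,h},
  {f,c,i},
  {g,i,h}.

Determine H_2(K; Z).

Take the total order a < b < c < d < e < f < g < h < i on the vertex set. Then K (dimension 2) consists of the simplices:

  0-simplices (9): a, b, c, d, e, f, g, h, i
  1-simplices (27): ac, ad, ae, af, ag, ah, bc, bd, be, bf, bg, bi, cd, cf, ch, ci, de, dg, dh, ef, eh, ei, fg, fi, gh, gi, hi
  2-simplices (18): acd, ach, adg, aef, aeh, afg, bcd, bcf, bde, bei, bfg, bgi, cfi, chi, deh, dgh, efi, ghi

giving chain groups C_0 ≅ Z^9, C_1 ≅ Z^27, C_2 ≅ Z^18.

Boundary ∂_1: C_1 → C_0 maps an edge to its endpoints' difference, ∂[p,q] = q − p. For instance
  ∂ac = c − a.
This gives a 9×27 integer matrix of rank 8; reducing to Smith normal form yields diagonal entries (1,1,1,1,1,1,1,1).

The boundary map ∂_2: C_2 → C_1 sends each 2-simplex [p,q,r] to [q,r] − [p,r] + [p,q]. For instance
  ∂deh = eh − dh + de,
  ∂cfi = fi − ci + cf.
As a 27×18 matrix over Z this has rank 18, with invariant factors (1,1,1,1,1,1,1,1,1,1,1,1,1,1,1,1,1,2).

Computing H_k = (kernel of ∂_k) / (image of ∂_{k+1}):

  H_2: rank ker ∂_2 − rank ∂_3 = (18 − 18) − 0 = 0, and there is no ∂_3, so H_2 = 0.

H_2 ≅ 0.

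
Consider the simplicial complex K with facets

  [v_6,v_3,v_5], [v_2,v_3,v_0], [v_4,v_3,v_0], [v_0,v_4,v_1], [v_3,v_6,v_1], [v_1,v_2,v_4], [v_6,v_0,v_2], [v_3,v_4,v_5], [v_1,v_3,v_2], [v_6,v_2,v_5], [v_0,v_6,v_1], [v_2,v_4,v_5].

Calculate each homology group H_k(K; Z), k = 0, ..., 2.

Order the vertices as v_0 < v_1 < v_2 < v_3 < v_4 < v_5 < v_6. Listing each simplex with vertices in this order, K has dimension 2 with simplices:

  0-simplices (7): [v_0], [v_1], [v_2], [v_3], [v_4], [v_5], [v_6]
  1-simplices (18): (18 of them)
  2-simplices (12): (12 of them)

Hence C_0 ≅ Z^7, C_1 ≅ Z^18, C_2 ≅ Z^12.

Boundary ∂_1: C_1 → C_0 is given by ∂[p,q] = [q] − [p].
This gives a 7×18 integer matrix of rank 6; reducing to Smith normal form yields diagonal entries (1,1,1,1,1,1).

∂_2: C_2 → C_1 maps a triangle to the signed sum of its edges. For instance
  ∂[v_1,v_3,v_6] = [v_3,v_6] − [v_1,v_6] + [v_1,v_3],
  ∂[v_0,v_2,v_3] = [v_2,v_3] − [v_0,v_3] + [v_0,v_2].
As a 18×12 matrix over Z this has rank 12, with invariant factors (1,1,1,1,1,1,1,1,1,1,1,2).

Computing H_k = (kernel of ∂_k) / (image of ∂_{k+1}):

  H_0: rank C_0 − rank ∂_1 = 7 − 6 = 1, and the invariant factors of ∂_1 are all 1, so H_0 ≅ Z.
  H_1: rank ker ∂_1 − rank ∂_2 = (18 − 6) − 12 = 0, and ∂_2 has invariant factor 2 > 1, so H_1 ≅ Z/2.
  H_2: rank ker ∂_2 − rank ∂_3 = (12 − 12) − 0 = 0, and there is no ∂_3, so H_2 ≅ 0.

H_0 ≅ Z,  H_1 ≅ Z/2,  H_2 = 0.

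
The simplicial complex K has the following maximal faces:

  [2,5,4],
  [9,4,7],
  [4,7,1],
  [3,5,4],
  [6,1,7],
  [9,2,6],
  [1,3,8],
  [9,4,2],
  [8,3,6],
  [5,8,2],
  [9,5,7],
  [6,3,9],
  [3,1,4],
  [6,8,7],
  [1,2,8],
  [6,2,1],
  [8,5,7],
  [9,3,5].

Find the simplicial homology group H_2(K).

H_2 ≅ 0.

Fix the vertex order 1 < 2 < 3 < 4 < 5 < 6 < 7 < 8 < 9 and write every simplex with vertices in increasing order. Then dim K = 2 and the simplices of K are:

  0-simplices (9): [1], [2], [3], [4], [5], [6], [7], [8], [9]
  1-simplices (27): (27 of them)
  2-simplices (18): [1,2,6], [1,2,8], [1,3,4], [1,3,8], [1,4,7], [1,6,7], [2,4,5], [2,4,9], [2,5,8], [2,6,9], [3,4,5], [3,5,9], [3,6,8], [3,6,9], [4,7,9], [5,7,8], [5,7,9], [6,7,8]

Hence C_0 ≅ Z^9, C_1 ≅ Z^27, C_2 ≅ Z^18.

Boundary ∂_1: C_1 → C_0 maps an edge to its endpoints' difference, ∂[p,q] = q − p. For instance
  ∂[5,9] = [9] − [5].
The resulting 9×27 matrix has rank 8, and its Smith normal form has invariant factors (1,1,1,1,1,1,1,1).

∂_2: C_2 → C_1 acts by ∂[p,q,r] = [q,r] − [p,r] + [p,q]. For instance
  ∂[2,5,8] = [5,8] − [2,8] + [2,5],
  ∂[4,7,9] = [7,9] − [4,9] + [4,7].
The resulting 27×18 matrix has rank 18, and its Smith normal form has invariant factors (1,1,1,1,1,1,1,1,1,1,1,1,1,1,1,1,1,2).

Reading off H_k = ker ∂_k / im ∂_{k+1}:

  H_2: rank ker ∂_2 − rank ∂_3 = (18 − 18) − 0 = 0, and there is no ∂_3, so H_2 = 0.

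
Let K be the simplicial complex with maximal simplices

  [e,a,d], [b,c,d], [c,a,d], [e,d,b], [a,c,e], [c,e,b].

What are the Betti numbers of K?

b_0 = 1, b_1 = 0, b_2 = 1.

Take the total order a < b < c < d < e on the vertex set. Then K (dimension 2) consists of the simplices:

  0-simplices (5): a, b, c, d, e
  1-simplices (9): ac, ad, ae, bc, bd, be, cd, ce, de
  2-simplices (6): acd, ace, ade, bcd, bce, bde

Hence C_0 ≅ Z^5, C_1 ≅ Z^9, C_2 ≅ Z^6.

Boundary ∂_1: C_1 → C_0 is given by ∂[p,q] = [q] − [p].
The resulting 5×9 matrix has rank 4, and its Smith normal form has invariant factors (1,1,1,1).

∂_2: C_2 → C_1 acts by ∂[p,q,r] = [q,r] − [p,r] + [p,q]. For instance
  ∂ace = ce − ae + ac,
  ∂bcd = cd − bd + bc.
The resulting 9×6 matrix has rank 5, and its Smith normal form has invariant factors (1,1,1,1,1).

From H_k ≅ ker(∂_k) / im(∂_{k+1}) we obtain:

  H_0: rank C_0 − rank ∂_1 = 5 − 4 = 1, and the invariant factors of ∂_1 are all 1, so H_0 ≅ Z.
  H_1: rank ker ∂_1 − rank ∂_2 = (9 − 4) − 5 = 0, and the invariant factors of ∂_2 are all 1, so H_1 ≅ 0.
  H_2: rank ker ∂_2 − rank ∂_3 = (6 − 5) − 0 = 1, and there is no ∂_3, so H_2 ≅ Z.

As a check, the Euler characteristic is 5 − 9 + 6 = 2, which agrees with 1 − 0 + 1 = 2.

Hence the Betti numbers are b_0 = 1, b_1 = 0, b_2 = 1.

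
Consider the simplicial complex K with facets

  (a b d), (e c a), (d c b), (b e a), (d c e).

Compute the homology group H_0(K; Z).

H_0 = Z.

Order the vertices as a < b < c < d < e. Listing each simplex with vertices in this order, K has dimension 2 with simplices:

  0-simplices (5): a, b, c, d, e
  1-simplices (10): ab, ac, ad, ae, bc, bd, be, cd, ce, de
  2-simplices (5): abd, abe, ace, bcd, cde

so the chain groups are C_0 ≅ Z^5, C_1 ≅ Z^10, C_2 ≅ Z^5.

The boundary map ∂_1: C_1 → C_0 maps an edge to its endpoints' difference, ∂[p,q] = q − p.
The resulting 5×10 matrix has rank 4, and its Smith normal form has invariant factors (1,1,1,1).

∂_2: C_2 → C_1 sends each 2-simplex [p,q,r] to [q,r] − [p,r] + [p,q]. For instance
  ∂abe = be − ae + ab,
  ∂bcd = cd − bd + bc.
This gives a 10×5 integer matrix of rank 5; reducing to Smith normal form yields diagonal entries (1,1,1,1,1).

Reading off H_k = ker ∂_k / im ∂_{k+1}:

  H_0: rank C_0 − rank ∂_1 = 5 − 4 = 1, and the invariant factors of ∂_1 are all 1, so H_0 = Z.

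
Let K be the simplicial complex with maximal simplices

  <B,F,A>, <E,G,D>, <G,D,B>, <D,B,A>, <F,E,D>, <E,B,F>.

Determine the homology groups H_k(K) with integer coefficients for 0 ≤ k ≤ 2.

H_0 ≅ Z,  H_1 ≅ Z,  H_2 = 0.

Fix the vertex order A < B < D < E < F < G and write every simplex with vertices in increasing order. Then dim K = 2 and the simplices of K are:

  0-simplices (6): A, B, D, E, F, G
  1-simplices (12): AB, AD, AF, BD, BE, BF, BG, DE, DF, DG, EF, EG
  2-simplices (6): ABD, ABF, BDG, BEF, DEF, DEG

Hence C_0 ≅ Z^6, C_1 ≅ Z^12, C_2 ≅ Z^6.

The boundary map ∂_1: C_1 → C_0 maps an edge to its endpoints' difference, ∂[p,q] = q − p. For instance
  ∂BG = G − B.
This gives a 6×12 integer matrix of rank 5; reducing to Smith normal form yields diagonal entries (1,1,1,1,1).

Boundary ∂_2: C_2 → C_1 acts by ∂[p,q,r] = [q,r] − [p,r] + [p,q]. For instance
  ∂ABF = BF − AF + AB,
  ∂BDG = DG − BG + BD.
The 12×6 boundary matrix has rank 6 and Smith normal form diag(1,1,1,1,1,1).

Now H_k = ker ∂_k / im ∂_{k+1}, so:

  H_0: rank C_0 − rank ∂_1 = 6 − 5 = 1, and the invariant factors of ∂_1 are all 1, so H_0 = Z.
  H_1: rank ker ∂_1 − rank ∂_2 = (12 − 5) − 6 = 1, and the invariant factors of ∂_2 are all 1, so H_1 = Z.
  H_2: rank ker ∂_2 − rank ∂_3 = (6 − 6) − 0 = 0, and there is no ∂_3, so H_2 = 0.

(K is a triangulation of the cylinder S^1 x I.)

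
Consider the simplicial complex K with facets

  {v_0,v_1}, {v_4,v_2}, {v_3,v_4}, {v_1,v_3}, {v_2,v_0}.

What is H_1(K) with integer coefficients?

H_1 = Z.

Fix the vertex order v_0 < v_1 < v_2 < v_3 < v_4 and write every simplex with vertices in increasing order. Then dim K = 1 and the simplices of K are:

  0-simplices (5): [v_0], [v_1], [v_2], [v_3], [v_4]
  1-simplices (5): [v_0,v_1], [v_0,v_2], [v_1,v_3], [v_2,v_4], [v_3,v_4]

Hence C_0 ≅ Z^5, C_1 ≅ Z^5.

The boundary map ∂_1: C_1 → C_0 sends each edge [p,q] (with p < q) to q − p. For instance
  ∂[v_2,v_4] = [v_4] − [v_2].
This gives a 5×5 integer matrix of rank 4; reducing to Smith normal form yields diagonal entries (1,1,1,1).

From H_k ≅ ker(∂_k) / im(∂_{k+1}) we obtain:

  H_1: rank ker ∂_1 − rank ∂_2 = (5 − 4) − 0 = 1, and there is no ∂_2, so H_1 ≅ Z.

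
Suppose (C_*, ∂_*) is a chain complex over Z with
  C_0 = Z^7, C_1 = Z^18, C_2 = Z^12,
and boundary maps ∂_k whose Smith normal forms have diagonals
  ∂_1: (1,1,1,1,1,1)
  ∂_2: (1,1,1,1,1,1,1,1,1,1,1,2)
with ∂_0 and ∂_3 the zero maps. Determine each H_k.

H_0 ≅ Z,  H_1 ≅ Z_2,  H_2 = 0.

H_0: b_0 = 7 − 0 − 6 = 1; torsion from ∂_1 factors > 1: none. So H_0 ≅ Z.
H_1: b_1 = 18 − 6 − 12 = 0; torsion from ∂_2 factors > 1: [2]. So H_1 ≅ Z_2.
H_2: b_2 = 12 − 12 − 0 = 0; torsion from ∂_3 factors > 1: none. So H_2 ≅ 0.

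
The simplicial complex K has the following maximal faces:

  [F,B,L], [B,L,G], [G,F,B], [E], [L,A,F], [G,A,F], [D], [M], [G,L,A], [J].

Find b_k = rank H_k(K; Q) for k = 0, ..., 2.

Order the vertices as A < B < D < E < F < G < J < L < M. Listing each simplex with vertices in this order, K has dimension 2 with simplices:

  0-simplices (9): A, B, D, E, F, G, J, L, M
  1-simplices (9): AF, AG, AL, BF, BG, BL, FG, FL, GL
  2-simplices (6): AFG, AFL, AGL, BFG, BFL, BGL

giving chain groups C_0 ≅ Z^9, C_1 ≅ Z^9, C_2 ≅ Z^6.

The boundary map ∂_1: C_1 → C_0 sends each edge [p,q] (with p < q) to q − p. For instance
  ∂AL = L − A.
As a 9×9 matrix over Z this has rank 4, with invariant factors (1,1,1,1).

The boundary map ∂_2: C_2 → C_1 sends each 2-simplex [p,q,r] to [q,r] − [p,r] + [p,q]. For instance
  ∂BFG = FG − BG + BF,
  ∂BFL = FL − BL + BF.
The resulting 9×6 matrix has rank 5, and its Smith normal form has invariant factors (1,1,1,1,1).

Reading off H_k = ker ∂_k / im ∂_{k+1}:

  H_0: rank C_0 − rank ∂_1 = 9 − 4 = 5, and the invariant factors of ∂_1 are all 1, so H_0 = Z^5.
  H_1: rank ker ∂_1 − rank ∂_2 = (9 − 4) − 5 = 0, and the invariant factors of ∂_2 are all 1, so H_1 = 0.
  H_2: rank ker ∂_2 − rank ∂_3 = (6 − 5) − 0 = 1, and there is no ∂_3, so H_2 = Z.

As a check, the Euler characteristic is 9 − 9 + 6 = 6, which agrees with 5 − 0 + 1 = 6.

Hence the Betti numbers are b_0 = 5, b_1 = 0, b_2 = 1.

b_0 = 5, b_1 = 0, b_2 = 1.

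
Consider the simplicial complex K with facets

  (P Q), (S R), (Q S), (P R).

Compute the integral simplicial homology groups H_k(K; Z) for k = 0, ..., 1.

Take the total order P < Q < R < S on the vertex set. Then K (dimension 1) consists of the simplices:

  0-simplices (4): P, Q, R, S
  1-simplices (4): PQ, PR, QS, RS

Hence C_0 ≅ Z^4, C_1 ≅ Z^4.

∂_1: C_1 → C_0 is given by ∂[p,q] = [q] − [p].
As a 4×4 matrix over Z this has rank 3, with invariant factors (1,1,1).

Computing H_k = (kernel of ∂_k) / (image of ∂_{k+1}):

  H_0: rank C_0 − rank ∂_1 = 4 − 3 = 1, and the invariant factors of ∂_1 are all 1, so H_0 = Z.
  H_1: rank ker ∂_1 − rank ∂_2 = (4 − 3) − 0 = 1, and there is no ∂_2, so H_1 = Z.

H_0 ≅ Z,  H_1 ≅ Z.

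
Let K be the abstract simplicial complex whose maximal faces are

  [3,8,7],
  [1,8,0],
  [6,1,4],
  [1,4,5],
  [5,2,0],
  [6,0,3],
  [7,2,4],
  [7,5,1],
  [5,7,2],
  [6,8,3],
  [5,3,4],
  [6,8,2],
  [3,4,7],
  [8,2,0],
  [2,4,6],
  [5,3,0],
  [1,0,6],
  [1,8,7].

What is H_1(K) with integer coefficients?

Order the vertices as 0 < 1 < 2 < 3 < 4 < 5 < 6 < 7 < 8. Listing each simplex with vertices in this order, K has dimension 2 with simplices:

  0-simplices (9): [0], [1], [2], [3], [4], [5], [6], [7], [8]
  1-simplices (27): (27 of them)
  2-simplices (18): [0,1,6], [0,1,8], [0,2,5], [0,2,8], [0,3,5], [0,3,6], [1,4,5], [1,4,6], [1,5,7], [1,7,8], [2,4,6], [2,4,7], [2,5,7], [2,6,8], [3,4,5], [3,4,7], [3,6,8], [3,7,8]

so the chain groups are C_0 ≅ Z^9, C_1 ≅ Z^27, C_2 ≅ Z^18.

The boundary map ∂_1: C_1 → C_0 is given by ∂[p,q] = [q] − [p].
The 9×27 boundary matrix has rank 8 and Smith normal form diag(1,1,1,1,1,1,1,1).

The boundary map ∂_2: C_2 → C_1 sends each 2-simplex [p,q,r] to [q,r] − [p,r] + [p,q]. For instance
  ∂[2,6,8] = [6,8] − [2,8] + [2,6],
  ∂[0,1,6] = [1,6] − [0,6] + [0,1].
The 27×18 boundary matrix has rank 18 and Smith normal form diag(1,1,1,1,1,1,1,1,1,1,1,1,1,1,1,1,1,2).

Reading off H_k = ker ∂_k / im ∂_{k+1}:

  H_1: rank ker ∂_1 − rank ∂_2 = (27 − 8) − 18 = 1, and ∂_2 has invariant factor 2 > 1, so H_1 ≅ Z ⊕ Z/2.

(K is a triangulation of the Klein bottle.)

H_1 ≅ Z ⊕ Z/2.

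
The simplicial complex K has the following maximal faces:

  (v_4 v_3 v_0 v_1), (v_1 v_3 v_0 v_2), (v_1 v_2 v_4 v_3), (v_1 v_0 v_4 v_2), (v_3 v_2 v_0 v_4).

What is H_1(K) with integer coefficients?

H_1 ≅ 0.

K has 5 vertices, 10 edges, 10 triangles, 5 3-simplices.
rank ∂_1 = 4, rank ∂_2 = 6 ⇒ b_1 = 10 − 4 − 6 = 0; all invariant factors of ∂_2 are 1 so no torsion. So H_1 ≅ 0.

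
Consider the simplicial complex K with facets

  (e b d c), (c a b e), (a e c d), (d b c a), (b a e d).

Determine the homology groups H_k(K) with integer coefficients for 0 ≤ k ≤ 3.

Order the vertices as a < b < c < d < e. Listing each simplex with vertices in this order, K has dimension 3 with simplices:

  0-simplices (5): a, b, c, d, e
  1-simplices (10): ab, ac, ad, ae, bc, bd, be, cd, ce, de
  2-simplices (10): abc, abd, abe, acd, ace, ade, bcd, bce, bde, cde
  3-simplices (5): abcd, abce, abde, acde, bcde

so the chain groups are C_0 ≅ Z^5, C_1 ≅ Z^10, C_2 ≅ Z^10, C_3 ≅ Z^5.

∂_1: C_1 → C_0 maps an edge to its endpoints' difference, ∂[p,q] = q − p. For instance
  ∂be = e − b.
The resulting 5×10 matrix has rank 4, and its Smith normal form has invariant factors (1,1,1,1).

Boundary ∂_2: C_2 → C_1 acts by ∂[p,q,r] = [q,r] − [p,r] + [p,q]. For instance
  ∂abe = be − ae + ab,
  ∂bde = de − be + bd.
The 10×10 boundary matrix has rank 6 and Smith normal form diag(1,1,1,1,1,1).

∂_3: C_3 → C_2 sends each 3-simplex σ to the alternating sum Σ_i (−1)^i (σ with its i-th vertex removed). For instance
  ∂abcd = bcd − acd + abd − abc,
  ∂abce = bce − ace + abe − abc.
The resulting 10×5 matrix has rank 4, and its Smith normal form has invariant factors (1,1,1,1).

Reading off H_k = ker ∂_k / im ∂_{k+1}:

  H_0: rank C_0 − rank ∂_1 = 5 − 4 = 1, and the invariant factors of ∂_1 are all 1, so H_0 ≅ Z.
  H_1: rank ker ∂_1 − rank ∂_2 = (10 − 4) − 6 = 0, and the invariant factors of ∂_2 are all 1, so H_1 ≅ 0.
  H_2: rank ker ∂_2 − rank ∂_3 = (10 − 6) − 4 = 0, and the invariant factors of ∂_3 are all 1, so H_2 ≅ 0.
  H_3: rank ker ∂_3 − rank ∂_4 = (5 − 4) − 0 = 1, and there is no ∂_4, so H_3 ≅ Z.

As a check, the Euler characteristic is 5 − 10 + 10 − 5 = 0, which agrees with 1 − 0 + 0 − 1 = 0.

H_0 ≅ Z,  H_1 = 0,  H_2 = 0,  H_3 ≅ Z.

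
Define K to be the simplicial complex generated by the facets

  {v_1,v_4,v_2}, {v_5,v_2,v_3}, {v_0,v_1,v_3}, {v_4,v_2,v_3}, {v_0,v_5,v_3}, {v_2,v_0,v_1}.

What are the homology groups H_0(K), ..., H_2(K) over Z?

H_0 = Z,  H_1 = Z,  H_2 = 0.

We work with the vertex ordering v_0 < v_1 < v_2 < v_3 < v_4 < v_5. The simplices of K, each written with vertices in increasing order, are:

  0-simplices (6): [v_0], [v_1], [v_2], [v_3], [v_4], [v_5]
  1-simplices (12): [v_0,v_1], [v_0,v_2], [v_0,v_3], [v_0,v_5], [v_1,v_2], [v_1,v_3], [v_1,v_4], [v_2,v_3], [v_2,v_4], [v_2,v_5], [v_3,v_4], [v_3,v_5]
  2-simplices (6): [v_0,v_1,v_2], [v_0,v_1,v_3], [v_0,v_3,v_5], [v_1,v_2,v_4], [v_2,v_3,v_4], [v_2,v_3,v_5]

so the chain groups are C_0 ≅ Z^6, C_1 ≅ Z^12, C_2 ≅ Z^6.

The boundary map ∂_1: C_1 → C_0 is given by ∂[p,q] = [q] − [p].
The resulting 6×12 matrix has rank 5, and its Smith normal form has invariant factors (1,1,1,1,1).

∂_2: C_2 → C_1 sends each 2-simplex [p,q,r] to [q,r] − [p,r] + [p,q]. For instance
  ∂[v_0,v_3,v_5] = [v_3,v_5] − [v_0,v_5] + [v_0,v_3],
  ∂[v_0,v_1,v_2] = [v_1,v_2] − [v_0,v_2] + [v_0,v_1].
This gives a 12×6 integer matrix of rank 6; reducing to Smith normal form yields diagonal entries (1,1,1,1,1,1).

Computing H_k = (kernel of ∂_k) / (image of ∂_{k+1}):

  H_0: rank C_0 − rank ∂_1 = 6 − 5 = 1, and the invariant factors of ∂_1 are all 1, so H_0 ≅ Z.
  H_1: rank ker ∂_1 − rank ∂_2 = (12 − 5) − 6 = 1, and the invariant factors of ∂_2 are all 1, so H_1 ≅ Z.
  H_2: rank ker ∂_2 − rank ∂_3 = (6 − 6) − 0 = 0, and there is no ∂_3, so H_2 ≅ 0.

As a check, the Euler characteristic is 6 − 12 + 6 = 0, which agrees with 1 − 1 + 0 = 0.
(K is a triangulation of the cylinder S^1 x I.)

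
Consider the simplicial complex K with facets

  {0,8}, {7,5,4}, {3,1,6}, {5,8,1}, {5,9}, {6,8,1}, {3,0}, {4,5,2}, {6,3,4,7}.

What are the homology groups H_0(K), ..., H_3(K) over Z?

We work with the vertex ordering 0 < 1 < 2 < 3 < 4 < 5 < 6 < 7 < 8 < 9. The simplices of K, each written with vertices in increasing order, are:

  0-simplices (10): [0], [1], [2], [3], [4], [5], [6], [7], [8], [9]
  1-simplices (19): [0,3], [0,8], [1,3], [1,5], [1,6], [1,8], [2,4], [2,5], [3,4], [3,6], [3,7], [4,5], [4,6], [4,7], [5,7], [5,8], [5,9], [6,7], [6,8]
  2-simplices (9): [1,3,6], [1,5,8], [1,6,8], [2,4,5], [3,4,6], [3,4,7], [3,6,7], [4,5,7], [4,6,7]
  3-simplices (1): [3,4,6,7]

so the chain groups are C_0 ≅ Z^10, C_1 ≅ Z^19, C_2 ≅ Z^9, C_3 ≅ Z^1.

∂_1: C_1 → C_0 is given by ∂[p,q] = [q] − [p].
The resulting 10×19 matrix has rank 9, and its Smith normal form has invariant factors (1,1,1,1,1,1,1,1,1).

Boundary ∂_2: C_2 → C_1 maps a triangle to the signed sum of its edges. For instance
  ∂[1,6,8] = [6,8] − [1,8] + [1,6],
  ∂[3,4,7] = [4,7] − [3,7] + [3,4].
The resulting 19×9 matrix has rank 8, and its Smith normal form has invariant factors (1,1,1,1,1,1,1,1).

The boundary map ∂_3: C_3 → C_2 sends each 3-simplex σ to the alternating sum Σ_i (−1)^i (σ with its i-th vertex removed). For instance
  ∂[3,4,6,7] = [4,6,7] − [3,6,7] + [3,4,7] − [3,4,6].
The resulting 9×1 matrix has rank 1, and its Smith normal form has invariant factors (1).

Now H_k = ker ∂_k / im ∂_{k+1}, so:

  H_0: rank C_0 − rank ∂_1 = 10 − 9 = 1, and the invariant factors of ∂_1 are all 1, so H_0 ≅ Z.
  H_1: rank ker ∂_1 − rank ∂_2 = (19 − 9) − 8 = 2, and the invariant factors of ∂_2 are all 1, so H_1 ≅ Z^2.
  H_2: rank ker ∂_2 − rank ∂_3 = (9 − 8) − 1 = 0, and the invariant factors of ∂_3 are all 1, so H_2 ≅ 0.
  H_3: rank ker ∂_3 − rank ∂_4 = (1 − 1) − 0 = 0, and there is no ∂_4, so H_3 ≅ 0.

As a check, the Euler characteristic is 10 − 19 + 9 − 1 = -1, which agrees with 1 − 2 + 0 − 0 = -1.

H_0 ≅ Z,  H_1 ≅ Z^2,  H_2 = 0,  H_3 = 0.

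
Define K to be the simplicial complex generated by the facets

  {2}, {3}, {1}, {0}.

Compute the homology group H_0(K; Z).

H_0 ≅ Z^4.

We work with the vertex ordering 0 < 1 < 2 < 3. The simplices of K, each written with vertices in increasing order, are:

  0-simplices (4): [0], [1], [2], [3]

giving chain groups C_0 ≅ Z^4.

Reading off H_k = ker ∂_k / im ∂_{k+1}:

  H_0: rank C_0 − rank ∂_1 = 4 − 0 = 4, and there is no ∂_1, so H_0 = Z^4.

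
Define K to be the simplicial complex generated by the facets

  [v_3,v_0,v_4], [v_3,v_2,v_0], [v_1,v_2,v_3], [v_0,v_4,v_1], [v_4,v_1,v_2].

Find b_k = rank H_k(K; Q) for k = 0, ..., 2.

b_0 = 1, b_1 = 1, b_2 = 0.

K has 5 vertices, 10 edges, 5 triangles.
rank ∂_0 = 0, rank ∂_1 = 4 ⇒ b_0 = 5 − 0 − 4 = 1; all invariant factors of ∂_1 are 1 so no torsion. So H_0 ≅ Z.
rank ∂_1 = 4, rank ∂_2 = 5 ⇒ b_1 = 10 − 4 − 5 = 1; all invariant factors of ∂_2 are 1 so no torsion. So H_1 ≅ Z.
rank ∂_2 = 5, rank ∂_3 = 0 ⇒ b_2 = 5 − 5 − 0 = 0. So H_2 ≅ 0.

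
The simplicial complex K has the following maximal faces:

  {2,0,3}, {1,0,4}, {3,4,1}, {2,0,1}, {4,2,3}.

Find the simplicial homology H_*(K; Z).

We work with the vertex ordering 0 < 1 < 2 < 3 < 4. The simplices of K, each written with vertices in increasing order, are:

  0-simplices (5): [0], [1], [2], [3], [4]
  1-simplices (10): [0,1], [0,2], [0,3], [0,4], [1,2], [1,3], [1,4], [2,3], [2,4], [3,4]
  2-simplices (5): [0,1,2], [0,1,4], [0,2,3], [1,3,4], [2,3,4]

so the chain groups are C_0 ≅ Z^5, C_1 ≅ Z^10, C_2 ≅ Z^5.

∂_1: C_1 → C_0 sends each edge [p,q] (with p < q) to q − p.
As a 5×10 matrix over Z this has rank 4, with invariant factors (1,1,1,1).

The boundary map ∂_2: C_2 → C_1 acts by ∂[p,q,r] = [q,r] − [p,r] + [p,q]. For instance
  ∂[2,3,4] = [3,4] − [2,4] + [2,3],
  ∂[0,1,4] = [1,4] − [0,4] + [0,1].
The 10×5 boundary matrix has rank 5 and Smith normal form diag(1,1,1,1,1).

From H_k ≅ ker(∂_k) / im(∂_{k+1}) we obtain:

  H_0: rank C_0 − rank ∂_1 = 5 − 4 = 1, and the invariant factors of ∂_1 are all 1, so H_0 ≅ Z.
  H_1: rank ker ∂_1 − rank ∂_2 = (10 − 4) − 5 = 1, and the invariant factors of ∂_2 are all 1, so H_1 ≅ Z.
  H_2: rank ker ∂_2 − rank ∂_3 = (5 − 5) − 0 = 0, and there is no ∂_3, so H_2 ≅ 0.

H_0 = Z,  H_1 = Z,  H_2 = 0.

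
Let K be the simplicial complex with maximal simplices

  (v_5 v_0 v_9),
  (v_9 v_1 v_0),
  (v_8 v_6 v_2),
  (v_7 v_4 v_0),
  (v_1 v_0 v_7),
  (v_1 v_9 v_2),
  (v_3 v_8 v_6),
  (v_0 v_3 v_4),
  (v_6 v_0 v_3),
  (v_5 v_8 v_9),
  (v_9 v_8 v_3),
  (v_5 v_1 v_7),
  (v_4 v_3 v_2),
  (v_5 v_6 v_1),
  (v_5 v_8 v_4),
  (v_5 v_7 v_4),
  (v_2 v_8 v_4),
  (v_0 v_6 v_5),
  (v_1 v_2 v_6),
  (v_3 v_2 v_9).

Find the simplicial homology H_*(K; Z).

We work with the vertex ordering v_0 < v_1 < v_2 < v_3 < v_4 < v_5 < v_6 < v_7 < v_8 < v_9. The simplices of K, each written with vertices in increasing order, are:

  0-simplices (10): [v_0], [v_1], [v_2], [v_3], [v_4], [v_5], [v_6], [v_7], [v_8], [v_9]
  1-simplices (30): (30 of them)
  2-simplices (20): (20 of them)

Hence C_0 ≅ Z^10, C_1 ≅ Z^30, C_2 ≅ Z^20.

∂_1: C_1 → C_0 sends each edge [p,q] (with p < q) to q − p. For instance
  ∂[v_2,v_4] = [v_4] − [v_2].
The resulting 10×30 matrix has rank 9, and its Smith normal form has invariant factors (1,1,1,1,1,1,1,1,1).

Boundary ∂_2: C_2 → C_1 sends each 2-simplex [p,q,r] to [q,r] − [p,r] + [p,q]. For instance
  ∂[v_0,v_5,v_9] = [v_5,v_9] − [v_0,v_9] + [v_0,v_5],
  ∂[v_2,v_6,v_8] = [v_6,v_8] − [v_2,v_8] + [v_2,v_6].
The 30×20 boundary matrix has rank 20 and Smith normal form diag(1,1,1,1,1,1,1,1,1,1,1,1,1,1,1,1,1,1,1,2).

Reading off H_k = ker ∂_k / im ∂_{k+1}:

  H_0: rank C_0 − rank ∂_1 = 10 − 9 = 1, and the invariant factors of ∂_1 are all 1, so H_0 ≅ Z.
  H_1: rank ker ∂_1 − rank ∂_2 = (30 − 9) − 20 = 1, and ∂_2 has invariant factor 2 > 1, so H_1 ≅ Z × Z/2.
  H_2: rank ker ∂_2 − rank ∂_3 = (20 − 20) − 0 = 0, and there is no ∂_3, so H_2 ≅ 0.

As a check, the Euler characteristic is 10 − 30 + 20 = 0, which agrees with 1 − 1 + 0 = 0.

H_0 = Z,  H_1 = Z × Z/2,  H_2 = 0.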